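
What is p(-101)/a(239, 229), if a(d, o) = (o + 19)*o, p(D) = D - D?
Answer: 0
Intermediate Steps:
p(D) = 0
a(d, o) = o*(19 + o) (a(d, o) = (19 + o)*o = o*(19 + o))
p(-101)/a(239, 229) = 0/((229*(19 + 229))) = 0/((229*248)) = 0/56792 = 0*(1/56792) = 0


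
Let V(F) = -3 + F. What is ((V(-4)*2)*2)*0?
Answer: 0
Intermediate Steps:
((V(-4)*2)*2)*0 = (((-3 - 4)*2)*2)*0 = (-7*2*2)*0 = -14*2*0 = -28*0 = 0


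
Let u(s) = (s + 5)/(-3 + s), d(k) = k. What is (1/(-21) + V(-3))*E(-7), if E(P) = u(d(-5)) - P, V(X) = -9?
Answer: -190/3 ≈ -63.333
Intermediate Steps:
u(s) = (5 + s)/(-3 + s)
E(P) = -P (E(P) = (5 - 5)/(-3 - 5) - P = 0/(-8) - P = -1/8*0 - P = 0 - P = -P)
(1/(-21) + V(-3))*E(-7) = (1/(-21) - 9)*(-1*(-7)) = (-1/21 - 9)*7 = -190/21*7 = -190/3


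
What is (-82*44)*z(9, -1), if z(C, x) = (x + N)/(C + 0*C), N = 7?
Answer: -7216/3 ≈ -2405.3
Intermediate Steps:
z(C, x) = (7 + x)/C (z(C, x) = (x + 7)/(C + 0*C) = (7 + x)/(C + 0) = (7 + x)/C)
(-82*44)*z(9, -1) = (-82*44)*((7 - 1)/9) = -3608*6/9 = -3608*⅔ = -7216/3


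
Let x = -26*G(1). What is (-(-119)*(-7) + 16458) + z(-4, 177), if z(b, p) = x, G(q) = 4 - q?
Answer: 15547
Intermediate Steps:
x = -78 (x = -26*(4 - 1*1) = -26*(4 - 1) = -26*3 = -78)
z(b, p) = -78
(-(-119)*(-7) + 16458) + z(-4, 177) = (-(-119)*(-7) + 16458) - 78 = (-1*833 + 16458) - 78 = (-833 + 16458) - 78 = 15625 - 78 = 15547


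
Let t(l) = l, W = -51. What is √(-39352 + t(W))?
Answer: I*√39403 ≈ 198.5*I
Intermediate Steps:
√(-39352 + t(W)) = √(-39352 - 51) = √(-39403) = I*√39403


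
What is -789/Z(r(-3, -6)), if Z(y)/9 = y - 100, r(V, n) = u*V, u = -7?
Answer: 263/237 ≈ 1.1097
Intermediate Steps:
r(V, n) = -7*V
Z(y) = -900 + 9*y (Z(y) = 9*(y - 100) = 9*(-100 + y) = -900 + 9*y)
-789/Z(r(-3, -6)) = -789/(-900 + 9*(-7*(-3))) = -789/(-900 + 9*21) = -789/(-900 + 189) = -789/(-711) = -789*(-1/711) = 263/237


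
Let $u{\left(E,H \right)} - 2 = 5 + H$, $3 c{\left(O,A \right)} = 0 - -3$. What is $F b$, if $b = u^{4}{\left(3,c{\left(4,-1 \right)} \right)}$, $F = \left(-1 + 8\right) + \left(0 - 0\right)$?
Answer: $28672$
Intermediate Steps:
$c{\left(O,A \right)} = 1$ ($c{\left(O,A \right)} = \frac{0 - -3}{3} = \frac{0 + 3}{3} = \frac{1}{3} \cdot 3 = 1$)
$u{\left(E,H \right)} = 7 + H$ ($u{\left(E,H \right)} = 2 + \left(5 + H\right) = 7 + H$)
$F = 7$ ($F = 7 + \left(0 + 0\right) = 7 + 0 = 7$)
$b = 4096$ ($b = \left(7 + 1\right)^{4} = 8^{4} = 4096$)
$F b = 7 \cdot 4096 = 28672$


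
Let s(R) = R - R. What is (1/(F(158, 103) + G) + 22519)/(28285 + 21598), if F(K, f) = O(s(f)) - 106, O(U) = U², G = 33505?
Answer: 752112082/1666042317 ≈ 0.45144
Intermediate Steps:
s(R) = 0
F(K, f) = -106 (F(K, f) = 0² - 106 = 0 - 106 = -106)
(1/(F(158, 103) + G) + 22519)/(28285 + 21598) = (1/(-106 + 33505) + 22519)/(28285 + 21598) = (1/33399 + 22519)/49883 = (1/33399 + 22519)*(1/49883) = (752112082/33399)*(1/49883) = 752112082/1666042317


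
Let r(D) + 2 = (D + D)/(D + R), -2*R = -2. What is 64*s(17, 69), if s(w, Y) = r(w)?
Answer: -64/9 ≈ -7.1111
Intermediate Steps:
R = 1 (R = -½*(-2) = 1)
r(D) = -2 + 2*D/(1 + D) (r(D) = -2 + (D + D)/(D + 1) = -2 + (2*D)/(1 + D) = -2 + 2*D/(1 + D))
s(w, Y) = -2/(1 + w)
64*s(17, 69) = 64*(-2/(1 + 17)) = 64*(-2/18) = 64*(-2*1/18) = 64*(-⅑) = -64/9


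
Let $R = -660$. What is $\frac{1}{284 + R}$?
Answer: $- \frac{1}{376} \approx -0.0026596$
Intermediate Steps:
$\frac{1}{284 + R} = \frac{1}{284 - 660} = \frac{1}{-376} = - \frac{1}{376}$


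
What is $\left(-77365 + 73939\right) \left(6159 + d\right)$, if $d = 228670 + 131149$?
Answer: $-1253840628$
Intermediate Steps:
$d = 359819$
$\left(-77365 + 73939\right) \left(6159 + d\right) = \left(-77365 + 73939\right) \left(6159 + 359819\right) = \left(-3426\right) 365978 = -1253840628$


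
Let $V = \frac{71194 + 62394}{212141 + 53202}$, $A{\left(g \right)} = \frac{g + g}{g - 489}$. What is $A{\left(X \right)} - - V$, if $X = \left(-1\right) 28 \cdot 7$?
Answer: $\frac{15040172}{13981535} \approx 1.0757$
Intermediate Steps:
$X = -196$ ($X = \left(-28\right) 7 = -196$)
$A{\left(g \right)} = \frac{2 g}{-489 + g}$
$V = \frac{10276}{20411}$ ($V = \frac{133588}{265343} = 133588 \cdot \frac{1}{265343} = \frac{10276}{20411} \approx 0.50345$)
$A{\left(X \right)} - - V = 2 \left(-196\right) \frac{1}{-489 - 196} - \left(-1\right) \frac{10276}{20411} = 2 \left(-196\right) \frac{1}{-685} - - \frac{10276}{20411} = 2 \left(-196\right) \left(- \frac{1}{685}\right) + \frac{10276}{20411} = \frac{392}{685} + \frac{10276}{20411} = \frac{15040172}{13981535}$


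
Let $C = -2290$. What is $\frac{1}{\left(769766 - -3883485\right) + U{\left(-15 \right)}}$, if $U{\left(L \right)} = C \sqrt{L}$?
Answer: $\frac{4653251}{21652823530501} + \frac{2290 i \sqrt{15}}{21652823530501} \approx 2.149 \cdot 10^{-7} + 4.0961 \cdot 10^{-10} i$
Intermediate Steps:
$U{\left(L \right)} = - 2290 \sqrt{L}$
$\frac{1}{\left(769766 - -3883485\right) + U{\left(-15 \right)}} = \frac{1}{\left(769766 - -3883485\right) - 2290 \sqrt{-15}} = \frac{1}{\left(769766 + 3883485\right) - 2290 i \sqrt{15}} = \frac{1}{4653251 - 2290 i \sqrt{15}}$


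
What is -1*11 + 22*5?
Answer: 99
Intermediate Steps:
-1*11 + 22*5 = -11 + 110 = 99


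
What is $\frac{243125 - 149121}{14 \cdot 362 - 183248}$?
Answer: $- \frac{23501}{44545} \approx -0.52758$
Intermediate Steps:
$\frac{243125 - 149121}{14 \cdot 362 - 183248} = \frac{94004}{5068 - 183248} = \frac{94004}{-178180} = 94004 \left(- \frac{1}{178180}\right) = - \frac{23501}{44545}$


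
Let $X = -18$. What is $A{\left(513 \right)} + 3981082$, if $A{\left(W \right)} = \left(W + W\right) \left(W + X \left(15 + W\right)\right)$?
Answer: $-5243684$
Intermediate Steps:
$A{\left(W \right)} = 2 W \left(-270 - 17 W\right)$ ($A{\left(W \right)} = \left(W + W\right) \left(W - 18 \left(15 + W\right)\right) = 2 W \left(W - \left(270 + 18 W\right)\right) = 2 W \left(-270 - 17 W\right)$)
$A{\left(513 \right)} + 3981082 = 2 \cdot 513 \left(-270 - 8721\right) + 3981082 = 2 \cdot 513 \left(-8991\right) + 3981082 = -9224766 + 3981082 = -5243684$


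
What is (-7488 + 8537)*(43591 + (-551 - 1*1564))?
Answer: 43508324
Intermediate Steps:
(-7488 + 8537)*(43591 + (-551 - 1*1564)) = 1049*(43591 + (-551 - 1564)) = 1049*(43591 - 2115) = 1049*41476 = 43508324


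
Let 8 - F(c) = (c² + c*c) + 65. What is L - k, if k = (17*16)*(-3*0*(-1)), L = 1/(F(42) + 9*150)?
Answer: -1/2235 ≈ -0.00044743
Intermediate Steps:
F(c) = -57 - 2*c² (F(c) = 8 - ((c² + c*c) + 65) = 8 - ((c² + c²) + 65) = 8 - (2*c² + 65) = 8 - (65 + 2*c²) = 8 + (-65 - 2*c²) = -57 - 2*c²)
L = -1/2235 (L = 1/((-57 - 2*42²) + 9*150) = 1/((-57 - 2*1764) + 1350) = 1/((-57 - 3528) + 1350) = 1/(-3585 + 1350) = 1/(-2235) = -1/2235 ≈ -0.00044743)
k = 0 (k = 272*(0*(-1)) = 272*0 = 0)
L - k = -1/2235 - 1*0 = -1/2235 + 0 = -1/2235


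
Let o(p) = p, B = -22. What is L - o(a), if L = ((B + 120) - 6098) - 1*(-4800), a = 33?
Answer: -1233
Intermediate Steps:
L = -1200 (L = ((-22 + 120) - 6098) - 1*(-4800) = (98 - 6098) + 4800 = -6000 + 4800 = -1200)
L - o(a) = -1200 - 1*33 = -1200 - 33 = -1233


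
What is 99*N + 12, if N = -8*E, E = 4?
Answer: -3156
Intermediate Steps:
N = -32 (N = -8*4 = -32)
99*N + 12 = 99*(-32) + 12 = -3168 + 12 = -3156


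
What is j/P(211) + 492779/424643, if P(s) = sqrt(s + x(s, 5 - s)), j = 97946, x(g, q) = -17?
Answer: 28987/24979 + 48973*sqrt(194)/97 ≈ 7033.3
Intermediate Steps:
P(s) = sqrt(-17 + s) (P(s) = sqrt(s - 17) = sqrt(-17 + s))
j/P(211) + 492779/424643 = 97946/(sqrt(-17 + 211)) + 492779/424643 = 97946/(sqrt(194)) + 492779*(1/424643) = 97946*(sqrt(194)/194) + 28987/24979 = 48973*sqrt(194)/97 + 28987/24979 = 28987/24979 + 48973*sqrt(194)/97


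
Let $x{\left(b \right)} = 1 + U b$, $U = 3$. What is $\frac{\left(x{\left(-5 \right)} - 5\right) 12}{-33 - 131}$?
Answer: $\frac{57}{41} \approx 1.3902$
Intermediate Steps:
$x{\left(b \right)} = 1 + 3 b$
$\frac{\left(x{\left(-5 \right)} - 5\right) 12}{-33 - 131} = \frac{\left(\left(1 + 3 \left(-5\right)\right) - 5\right) 12}{-33 - 131} = \frac{\left(\left(1 - 15\right) - 5\right) 12}{-164} = - \frac{\left(-14 - 5\right) 12}{164} = - \frac{\left(-19\right) 12}{164} = \left(- \frac{1}{164}\right) \left(-228\right) = \frac{57}{41}$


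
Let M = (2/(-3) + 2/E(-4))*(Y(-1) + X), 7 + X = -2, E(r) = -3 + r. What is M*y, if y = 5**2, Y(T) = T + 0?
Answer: 5000/21 ≈ 238.10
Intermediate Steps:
Y(T) = T
X = -9 (X = -7 - 2 = -9)
M = 200/21 (M = (2/(-3) + 2/(-3 - 4))*(-1 - 9) = (2*(-1/3) + 2/(-7))*(-10) = (-2/3 + 2*(-1/7))*(-10) = (-2/3 - 2/7)*(-10) = -20/21*(-10) = 200/21 ≈ 9.5238)
y = 25
M*y = (200/21)*25 = 5000/21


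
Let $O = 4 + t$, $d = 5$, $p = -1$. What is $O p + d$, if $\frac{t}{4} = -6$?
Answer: $25$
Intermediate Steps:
$t = -24$ ($t = 4 \left(-6\right) = -24$)
$O = -20$ ($O = 4 - 24 = -20$)
$O p + d = \left(-20\right) \left(-1\right) + 5 = 20 + 5 = 25$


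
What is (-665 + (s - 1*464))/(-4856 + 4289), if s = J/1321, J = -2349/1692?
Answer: 280385153/140813316 ≈ 1.9912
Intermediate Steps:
J = -261/188 (J = -2349*1/1692 = -261/188 ≈ -1.3883)
s = -261/248348 (s = -261/188/1321 = -261/188*1/1321 = -261/248348 ≈ -0.0010509)
(-665 + (s - 1*464))/(-4856 + 4289) = (-665 + (-261/248348 - 1*464))/(-4856 + 4289) = (-665 + (-261/248348 - 464))/(-567) = (-665 - 115233733/248348)*(-1/567) = -280385153/248348*(-1/567) = 280385153/140813316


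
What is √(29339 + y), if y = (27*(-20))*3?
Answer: √27719 ≈ 166.49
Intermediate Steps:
y = -1620 (y = -540*3 = -1620)
√(29339 + y) = √(29339 - 1620) = √27719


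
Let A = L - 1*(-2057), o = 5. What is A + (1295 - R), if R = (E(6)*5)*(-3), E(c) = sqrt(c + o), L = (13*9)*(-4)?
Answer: 2884 + 15*sqrt(11) ≈ 2933.8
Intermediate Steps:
L = -468 (L = 117*(-4) = -468)
E(c) = sqrt(5 + c) (E(c) = sqrt(c + 5) = sqrt(5 + c))
R = -15*sqrt(11) (R = (sqrt(5 + 6)*5)*(-3) = (sqrt(11)*5)*(-3) = (5*sqrt(11))*(-3) = -15*sqrt(11) ≈ -49.749)
A = 1589 (A = -468 - 1*(-2057) = -468 + 2057 = 1589)
A + (1295 - R) = 1589 + (1295 - (-15)*sqrt(11)) = 1589 + (1295 + 15*sqrt(11)) = 2884 + 15*sqrt(11)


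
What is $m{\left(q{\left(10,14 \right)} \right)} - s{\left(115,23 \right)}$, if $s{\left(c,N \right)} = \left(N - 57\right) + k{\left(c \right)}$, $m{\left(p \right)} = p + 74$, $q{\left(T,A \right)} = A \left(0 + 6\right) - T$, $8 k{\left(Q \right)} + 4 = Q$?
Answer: $\frac{1345}{8} \approx 168.13$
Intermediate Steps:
$k{\left(Q \right)} = - \frac{1}{2} + \frac{Q}{8}$
$q{\left(T,A \right)} = - T + 6 A$ ($q{\left(T,A \right)} = A 6 - T = 6 A - T = - T + 6 A$)
$m{\left(p \right)} = 74 + p$
$s{\left(c,N \right)} = - \frac{115}{2} + N + \frac{c}{8}$ ($s{\left(c,N \right)} = \left(N - 57\right) + \left(- \frac{1}{2} + \frac{c}{8}\right) = \left(-57 + N\right) + \left(- \frac{1}{2} + \frac{c}{8}\right) = - \frac{115}{2} + N + \frac{c}{8}$)
$m{\left(q{\left(10,14 \right)} \right)} - s{\left(115,23 \right)} = \left(74 + \left(\left(-1\right) 10 + 6 \cdot 14\right)\right) - \left(- \frac{115}{2} + 23 + \frac{1}{8} \cdot 115\right) = \left(74 + \left(-10 + 84\right)\right) - \left(- \frac{115}{2} + 23 + \frac{115}{8}\right) = \left(74 + 74\right) - - \frac{161}{8} = 148 + \frac{161}{8} = \frac{1345}{8}$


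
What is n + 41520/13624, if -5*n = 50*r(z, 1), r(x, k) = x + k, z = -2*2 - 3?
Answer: 107370/1703 ≈ 63.048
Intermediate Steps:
z = -7 (z = -4 - 3 = -7)
r(x, k) = k + x
n = 60 (n = -10*(1 - 7) = -10*(-6) = -⅕*(-300) = 60)
n + 41520/13624 = 60 + 41520/13624 = 60 + 41520*(1/13624) = 60 + 5190/1703 = 107370/1703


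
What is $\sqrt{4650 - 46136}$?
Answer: $i \sqrt{41486} \approx 203.68 i$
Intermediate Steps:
$\sqrt{4650 - 46136} = \sqrt{-41486} = i \sqrt{41486}$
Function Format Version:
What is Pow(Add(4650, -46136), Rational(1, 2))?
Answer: Mul(I, Pow(41486, Rational(1, 2))) ≈ Mul(203.68, I)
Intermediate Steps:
Pow(Add(4650, -46136), Rational(1, 2)) = Pow(-41486, Rational(1, 2)) = Mul(I, Pow(41486, Rational(1, 2)))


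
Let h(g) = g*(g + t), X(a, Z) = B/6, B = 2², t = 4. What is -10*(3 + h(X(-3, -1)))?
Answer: -550/9 ≈ -61.111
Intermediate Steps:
B = 4
X(a, Z) = ⅔ (X(a, Z) = 4/6 = 4*(⅙) = ⅔)
h(g) = g*(4 + g) (h(g) = g*(g + 4) = g*(4 + g))
-10*(3 + h(X(-3, -1))) = -10*(3 + 2*(4 + ⅔)/3) = -10*(3 + (⅔)*(14/3)) = -10*(3 + 28/9) = -10*55/9 = -550/9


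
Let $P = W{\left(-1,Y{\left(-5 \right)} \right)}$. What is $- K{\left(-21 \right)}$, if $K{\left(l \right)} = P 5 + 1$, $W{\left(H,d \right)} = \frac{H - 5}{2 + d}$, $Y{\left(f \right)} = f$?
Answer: $-11$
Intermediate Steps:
$W{\left(H,d \right)} = \frac{-5 + H}{2 + d}$
$P = 2$ ($P = \frac{-5 - 1}{2 - 5} = \frac{1}{-3} \left(-6\right) = \left(- \frac{1}{3}\right) \left(-6\right) = 2$)
$K{\left(l \right)} = 11$ ($K{\left(l \right)} = 2 \cdot 5 + 1 = 10 + 1 = 11$)
$- K{\left(-21 \right)} = \left(-1\right) 11 = -11$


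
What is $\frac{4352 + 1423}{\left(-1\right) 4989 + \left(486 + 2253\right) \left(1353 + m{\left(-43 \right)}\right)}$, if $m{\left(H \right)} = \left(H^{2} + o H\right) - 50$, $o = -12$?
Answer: $\frac{1925}{3347221} \approx 0.0005751$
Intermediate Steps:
$m{\left(H \right)} = -50 + H^{2} - 12 H$ ($m{\left(H \right)} = \left(H^{2} - 12 H\right) - 50 = -50 + H^{2} - 12 H$)
$\frac{4352 + 1423}{\left(-1\right) 4989 + \left(486 + 2253\right) \left(1353 + m{\left(-43 \right)}\right)} = \frac{4352 + 1423}{\left(-1\right) 4989 + \left(486 + 2253\right) \left(1353 - \left(-466 - 1849\right)\right)} = \frac{5775}{-4989 + 2739 \left(1353 + \left(-50 + 1849 + 516\right)\right)} = \frac{5775}{-4989 + 2739 \left(1353 + 2315\right)} = \frac{5775}{-4989 + 2739 \cdot 3668} = \frac{5775}{-4989 + 10046652} = \frac{5775}{10041663} = 5775 \cdot \frac{1}{10041663} = \frac{1925}{3347221}$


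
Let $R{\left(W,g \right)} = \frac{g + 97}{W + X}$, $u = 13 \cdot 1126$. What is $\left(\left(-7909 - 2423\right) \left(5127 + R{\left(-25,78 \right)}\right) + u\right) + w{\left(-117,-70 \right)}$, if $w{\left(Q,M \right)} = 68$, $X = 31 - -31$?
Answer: $- \frac{1961234046}{37} \approx -5.3006 \cdot 10^{7}$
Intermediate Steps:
$X = 62$ ($X = 31 + 31 = 62$)
$u = 14638$
$R{\left(W,g \right)} = \frac{97 + g}{62 + W}$ ($R{\left(W,g \right)} = \frac{g + 97}{W + 62} = \frac{97 + g}{62 + W}$)
$\left(\left(-7909 - 2423\right) \left(5127 + R{\left(-25,78 \right)}\right) + u\right) + w{\left(-117,-70 \right)} = \left(\left(-7909 - 2423\right) \left(5127 + \frac{97 + 78}{62 - 25}\right) + 14638\right) + 68 = \left(- 10332 \left(5127 + \frac{1}{37} \cdot 175\right) + 14638\right) + 68 = \left(- 10332 \left(5127 + \frac{175}{37}\right) + 14638\right) + 68 = \left(\left(-10332\right) \frac{189874}{37} + 14638\right) + 68 = \left(- \frac{1961778168}{37} + 14638\right) + 68 = - \frac{1961236562}{37} + 68 = - \frac{1961234046}{37}$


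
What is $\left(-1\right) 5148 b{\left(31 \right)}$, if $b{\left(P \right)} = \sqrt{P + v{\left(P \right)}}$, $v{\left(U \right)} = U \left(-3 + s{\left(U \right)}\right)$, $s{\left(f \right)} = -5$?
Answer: $- 5148 i \sqrt{217} \approx - 75835.0 i$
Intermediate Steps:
$v{\left(U \right)} = - 8 U$ ($v{\left(U \right)} = U \left(-3 - 5\right) = U \left(-8\right) = - 8 U$)
$b{\left(P \right)} = \sqrt{7} \sqrt{- P}$ ($b{\left(P \right)} = \sqrt{P - 8 P} = \sqrt{- 7 P} = \sqrt{7} \sqrt{- P}$)
$\left(-1\right) 5148 b{\left(31 \right)} = \left(-1\right) 5148 \sqrt{7} \sqrt{\left(-1\right) 31} = - 5148 \sqrt{7} \sqrt{-31} = - 5148 \sqrt{7} i \sqrt{31} = - 5148 i \sqrt{217}$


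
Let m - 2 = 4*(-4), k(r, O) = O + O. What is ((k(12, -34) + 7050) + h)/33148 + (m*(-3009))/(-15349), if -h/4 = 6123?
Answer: -832576819/254394326 ≈ -3.2728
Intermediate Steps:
k(r, O) = 2*O
h = -24492 (h = -4*6123 = -24492)
m = -14 (m = 2 + 4*(-4) = 2 - 16 = -14)
((k(12, -34) + 7050) + h)/33148 + (m*(-3009))/(-15349) = ((2*(-34) + 7050) - 24492)/33148 - 14*(-3009)/(-15349) = ((-68 + 7050) - 24492)*(1/33148) + 42126*(-1/15349) = (6982 - 24492)*(1/33148) - 42126/15349 = -17510*1/33148 - 42126/15349 = -8755/16574 - 42126/15349 = -832576819/254394326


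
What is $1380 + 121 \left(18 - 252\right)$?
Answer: $-26934$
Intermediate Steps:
$1380 + 121 \left(18 - 252\right) = 1380 + 121 \left(-234\right) = 1380 - 28314 = -26934$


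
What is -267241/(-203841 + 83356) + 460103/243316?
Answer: 120459521111/29315928260 ≈ 4.1090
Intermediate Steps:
-267241/(-203841 + 83356) + 460103/243316 = -267241/(-120485) + 460103*(1/243316) = -267241*(-1/120485) + 460103/243316 = 267241/120485 + 460103/243316 = 120459521111/29315928260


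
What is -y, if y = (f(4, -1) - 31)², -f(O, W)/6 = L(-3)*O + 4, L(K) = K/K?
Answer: -6241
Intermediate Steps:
L(K) = 1
f(O, W) = -24 - 6*O (f(O, W) = -6*(1*O + 4) = -6*(O + 4) = -6*(4 + O) = -24 - 6*O)
y = 6241 (y = ((-24 - 6*4) - 31)² = ((-24 - 24) - 31)² = (-48 - 31)² = (-79)² = 6241)
-y = -1*6241 = -6241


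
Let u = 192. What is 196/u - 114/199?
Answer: 4279/9552 ≈ 0.44797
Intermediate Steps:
196/u - 114/199 = 196/192 - 114/199 = 196*(1/192) - 114*1/199 = 49/48 - 114/199 = 4279/9552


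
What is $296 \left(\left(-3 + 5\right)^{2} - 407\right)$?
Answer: $-119288$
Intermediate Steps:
$296 \left(\left(-3 + 5\right)^{2} - 407\right) = 296 \left(2^{2} - 407\right) = 296 \left(4 - 407\right) = 296 \left(-403\right) = -119288$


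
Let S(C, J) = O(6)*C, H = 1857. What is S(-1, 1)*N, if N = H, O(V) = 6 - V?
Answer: 0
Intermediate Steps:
S(C, J) = 0 (S(C, J) = (6 - 1*6)*C = (6 - 6)*C = 0*C = 0)
N = 1857
S(-1, 1)*N = 0*1857 = 0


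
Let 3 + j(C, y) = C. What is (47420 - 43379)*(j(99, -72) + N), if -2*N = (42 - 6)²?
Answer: -2230632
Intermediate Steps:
j(C, y) = -3 + C
N = -648 (N = -(42 - 6)²/2 = -½*36² = -½*1296 = -648)
(47420 - 43379)*(j(99, -72) + N) = (47420 - 43379)*((-3 + 99) - 648) = 4041*(96 - 648) = 4041*(-552) = -2230632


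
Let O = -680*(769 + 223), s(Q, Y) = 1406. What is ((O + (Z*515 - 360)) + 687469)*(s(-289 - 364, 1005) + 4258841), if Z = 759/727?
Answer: 40532024039976/727 ≈ 5.5752e+10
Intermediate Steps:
O = -674560 (O = -680*992 = -674560)
Z = 759/727 (Z = 759*(1/727) = 759/727 ≈ 1.0440)
((O + (Z*515 - 360)) + 687469)*(s(-289 - 364, 1005) + 4258841) = ((-674560 + ((759/727)*515 - 360)) + 687469)*(1406 + 4258841) = ((-674560 + (390885/727 - 360)) + 687469)*4260247 = ((-674560 + 129165/727) + 687469)*4260247 = (-490275955/727 + 687469)*4260247 = (9514008/727)*4260247 = 40532024039976/727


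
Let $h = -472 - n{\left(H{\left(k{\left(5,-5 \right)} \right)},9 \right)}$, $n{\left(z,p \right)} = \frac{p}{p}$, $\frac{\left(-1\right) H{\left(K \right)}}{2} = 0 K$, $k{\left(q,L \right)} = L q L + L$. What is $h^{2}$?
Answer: $223729$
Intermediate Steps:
$k{\left(q,L \right)} = L + q L^{2}$ ($k{\left(q,L \right)} = q L^{2} + L = L + q L^{2}$)
$H{\left(K \right)} = 0$ ($H{\left(K \right)} = - 2 \cdot 0 K = \left(-2\right) 0 = 0$)
$n{\left(z,p \right)} = 1$
$h = -473$ ($h = -472 - 1 = -473$)
$h^{2} = \left(-473\right)^{2} = 223729$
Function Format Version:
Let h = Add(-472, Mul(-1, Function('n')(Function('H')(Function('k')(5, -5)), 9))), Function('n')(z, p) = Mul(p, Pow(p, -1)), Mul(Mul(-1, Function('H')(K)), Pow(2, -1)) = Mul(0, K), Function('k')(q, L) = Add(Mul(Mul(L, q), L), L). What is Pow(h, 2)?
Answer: 223729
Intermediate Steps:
Function('k')(q, L) = Add(L, Mul(q, Pow(L, 2))) (Function('k')(q, L) = Add(Mul(q, Pow(L, 2)), L) = Add(L, Mul(q, Pow(L, 2))))
Function('H')(K) = 0 (Function('H')(K) = Mul(-2, Mul(0, K)) = Mul(-2, 0) = 0)
Function('n')(z, p) = 1
h = -473 (h = Add(-472, Mul(-1, 1)) = Add(-472, -1) = -473)
Pow(h, 2) = Pow(-473, 2) = 223729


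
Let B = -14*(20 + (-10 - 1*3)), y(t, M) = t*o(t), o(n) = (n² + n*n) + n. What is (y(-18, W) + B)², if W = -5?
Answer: 130827844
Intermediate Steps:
o(n) = n + 2*n² (o(n) = (n² + n²) + n = 2*n² + n = n + 2*n²)
y(t, M) = t²*(1 + 2*t) (y(t, M) = t*(t*(1 + 2*t)) = t²*(1 + 2*t))
B = -98 (B = -14*(20 + (-10 - 3)) = -14*(20 - 13) = -14*7 = -98)
(y(-18, W) + B)² = ((-18)²*(1 + 2*(-18)) - 98)² = (324*(1 - 36) - 98)² = (324*(-35) - 98)² = (-11340 - 98)² = (-11438)² = 130827844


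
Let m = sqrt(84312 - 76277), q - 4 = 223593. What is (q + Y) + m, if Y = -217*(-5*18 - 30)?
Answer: 249637 + sqrt(8035) ≈ 2.4973e+5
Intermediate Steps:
q = 223597 (q = 4 + 223593 = 223597)
m = sqrt(8035) ≈ 89.638
Y = 26040 (Y = -217*(-90 - 30) = -217*(-120) = 26040)
(q + Y) + m = (223597 + 26040) + sqrt(8035) = 249637 + sqrt(8035)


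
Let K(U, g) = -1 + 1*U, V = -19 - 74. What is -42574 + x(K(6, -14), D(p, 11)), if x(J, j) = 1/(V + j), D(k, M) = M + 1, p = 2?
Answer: -3448495/81 ≈ -42574.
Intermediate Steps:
V = -93
K(U, g) = -1 + U
D(k, M) = 1 + M
x(J, j) = 1/(-93 + j)
-42574 + x(K(6, -14), D(p, 11)) = -42574 + 1/(-93 + (1 + 11)) = -42574 + 1/(-93 + 12) = -42574 + 1/(-81) = -42574 - 1/81 = -3448495/81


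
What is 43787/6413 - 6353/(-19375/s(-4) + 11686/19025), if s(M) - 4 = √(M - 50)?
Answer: (-2323802522529*√6 + 19238702066497*I)/(6413*(35058*√6 + 368562631*I)) ≈ 8.139 + 2.4101*I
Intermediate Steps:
s(M) = 4 + √(-50 + M) (s(M) = 4 + √(M - 50) = 4 + √(-50 + M))
43787/6413 - 6353/(-19375/s(-4) + 11686/19025) = 43787/6413 - 6353/(-19375/(4 + √(-50 - 4)) + 11686/19025) = 43787*(1/6413) - 6353/(-19375/(4 + √(-54)) + 11686*(1/19025)) = 43787/6413 - 6353/(-19375/(4 + 3*I*√6) + 11686/19025) = 43787/6413 - 6353/(11686/19025 - 19375/(4 + 3*I*√6))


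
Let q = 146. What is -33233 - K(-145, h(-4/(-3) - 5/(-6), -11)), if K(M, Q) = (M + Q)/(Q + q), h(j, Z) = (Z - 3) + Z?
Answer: -4021023/121 ≈ -33232.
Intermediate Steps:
h(j, Z) = -3 + 2*Z (h(j, Z) = (-3 + Z) + Z = -3 + 2*Z)
K(M, Q) = (M + Q)/(146 + Q) (K(M, Q) = (M + Q)/(Q + 146) = (M + Q)/(146 + Q))
-33233 - K(-145, h(-4/(-3) - 5/(-6), -11)) = -33233 - (-145 + (-3 + 2*(-11)))/(146 + (-3 + 2*(-11))) = -33233 - (-145 + (-3 - 22))/(146 + (-3 - 22)) = -33233 - (-145 - 25)/(146 - 25) = -33233 - (-170)/121 = -33233 - 1*(-170/121) = -33233 + 170/121 = -4021023/121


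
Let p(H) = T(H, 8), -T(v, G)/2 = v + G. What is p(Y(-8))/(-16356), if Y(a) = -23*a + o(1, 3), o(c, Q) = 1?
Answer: 193/8178 ≈ 0.023600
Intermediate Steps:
Y(a) = 1 - 23*a (Y(a) = -23*a + 1 = 1 - 23*a)
T(v, G) = -2*G - 2*v (T(v, G) = -2*(v + G) = -2*(G + v) = -2*G - 2*v)
p(H) = -16 - 2*H (p(H) = -2*8 - 2*H = -16 - 2*H)
p(Y(-8))/(-16356) = (-16 - 2*(1 - 23*(-8)))/(-16356) = (-16 - 2*(1 + 184))*(-1/16356) = (-16 - 2*185)*(-1/16356) = (-16 - 370)*(-1/16356) = -386*(-1/16356) = 193/8178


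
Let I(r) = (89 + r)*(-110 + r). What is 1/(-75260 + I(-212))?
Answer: -1/35654 ≈ -2.8047e-5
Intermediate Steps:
I(r) = (-110 + r)*(89 + r)
1/(-75260 + I(-212)) = 1/(-75260 + (-9790 + (-212)² - 21*(-212))) = 1/(-75260 + (-9790 + 44944 + 4452)) = 1/(-75260 + 39606) = 1/(-35654) = -1/35654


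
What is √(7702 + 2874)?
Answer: 4*√661 ≈ 102.84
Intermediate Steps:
√(7702 + 2874) = √10576 = 4*√661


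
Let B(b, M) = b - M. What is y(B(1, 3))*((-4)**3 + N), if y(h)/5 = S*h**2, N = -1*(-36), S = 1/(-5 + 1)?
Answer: 140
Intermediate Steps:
S = -1/4 (S = 1/(-4) = -1/4 ≈ -0.25000)
N = 36
y(h) = -5*h**2/4 (y(h) = 5*(-h**2/4) = -5*h**2/4)
y(B(1, 3))*((-4)**3 + N) = (-5*(1 - 1*3)**2/4)*((-4)**3 + 36) = (-5*(1 - 3)**2/4)*(-64 + 36) = -5/4*(-2)**2*(-28) = -5/4*4*(-28) = -5*(-28) = 140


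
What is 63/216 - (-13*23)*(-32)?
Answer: -229625/24 ≈ -9567.7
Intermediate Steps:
63/216 - (-13*23)*(-32) = 63*(1/216) - (-299)*(-32) = 7/24 - 1*9568 = 7/24 - 9568 = -229625/24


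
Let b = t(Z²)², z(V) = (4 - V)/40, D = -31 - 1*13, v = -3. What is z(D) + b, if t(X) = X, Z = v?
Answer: 411/5 ≈ 82.200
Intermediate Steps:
Z = -3
D = -44 (D = -31 - 13 = -44)
z(V) = ⅒ - V/40 (z(V) = (4 - V)*(1/40) = ⅒ - V/40)
b = 81 (b = ((-3)²)² = 9² = 81)
z(D) + b = (⅒ - 1/40*(-44)) + 81 = (⅒ + 11/10) + 81 = 6/5 + 81 = 411/5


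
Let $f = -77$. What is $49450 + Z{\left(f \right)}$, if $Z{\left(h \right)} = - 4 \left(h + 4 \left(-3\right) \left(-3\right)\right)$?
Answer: $49614$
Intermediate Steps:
$Z{\left(h \right)} = -144 - 4 h$ ($Z{\left(h \right)} = - 4 \left(h - -36\right) = - 4 \left(h + 36\right) = - 4 \left(36 + h\right) = -144 - 4 h$)
$49450 + Z{\left(f \right)} = 49450 - -164 = 49450 + \left(-144 + 308\right) = 49450 + 164 = 49614$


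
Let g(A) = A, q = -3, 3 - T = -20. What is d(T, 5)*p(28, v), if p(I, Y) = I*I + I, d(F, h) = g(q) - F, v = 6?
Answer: -21112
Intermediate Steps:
T = 23 (T = 3 - 1*(-20) = 3 + 20 = 23)
d(F, h) = -3 - F
p(I, Y) = I + I**2 (p(I, Y) = I**2 + I = I + I**2)
d(T, 5)*p(28, v) = (-3 - 1*23)*(28*(1 + 28)) = (-3 - 23)*(28*29) = -26*812 = -21112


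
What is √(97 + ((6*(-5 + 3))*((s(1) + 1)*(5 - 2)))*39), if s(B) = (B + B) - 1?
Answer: I*√2711 ≈ 52.067*I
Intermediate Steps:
s(B) = -1 + 2*B (s(B) = 2*B - 1 = -1 + 2*B)
√(97 + ((6*(-5 + 3))*((s(1) + 1)*(5 - 2)))*39) = √(97 + ((6*(-5 + 3))*(((-1 + 2*1) + 1)*(5 - 2)))*39) = √(97 + ((6*(-2))*(((-1 + 2) + 1)*3))*39) = √(97 - 12*(1 + 1)*3*39) = √(97 - 24*3*39) = √(97 - 12*6*39) = √(97 - 72*39) = √(97 - 2808) = √(-2711) = I*√2711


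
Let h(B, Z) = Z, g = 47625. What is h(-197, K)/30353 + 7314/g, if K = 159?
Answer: 602557/3794125 ≈ 0.15881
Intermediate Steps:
h(-197, K)/30353 + 7314/g = 159/30353 + 7314/47625 = 159*(1/30353) + 7314*(1/47625) = 159/30353 + 2438/15875 = 602557/3794125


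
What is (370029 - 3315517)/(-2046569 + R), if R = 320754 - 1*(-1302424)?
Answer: 2945488/423391 ≈ 6.9569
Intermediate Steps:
R = 1623178 (R = 320754 + 1302424 = 1623178)
(370029 - 3315517)/(-2046569 + R) = (370029 - 3315517)/(-2046569 + 1623178) = -2945488/(-423391) = -2945488*(-1/423391) = 2945488/423391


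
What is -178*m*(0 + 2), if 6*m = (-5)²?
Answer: -4450/3 ≈ -1483.3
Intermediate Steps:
m = 25/6 (m = (⅙)*(-5)² = (⅙)*25 = 25/6 ≈ 4.1667)
-178*m*(0 + 2) = -2225*(0 + 2)/3 = -2225*2/3 = -178*25/3 = -4450/3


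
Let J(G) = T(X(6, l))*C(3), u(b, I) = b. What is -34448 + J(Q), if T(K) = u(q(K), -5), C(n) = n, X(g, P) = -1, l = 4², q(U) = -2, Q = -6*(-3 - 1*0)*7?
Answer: -34454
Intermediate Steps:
Q = 126 (Q = -6*(-3 + 0)*7 = -6*(-3)*7 = 18*7 = 126)
l = 16
T(K) = -2
J(G) = -6 (J(G) = -2*3 = -6)
-34448 + J(Q) = -34448 - 6 = -34454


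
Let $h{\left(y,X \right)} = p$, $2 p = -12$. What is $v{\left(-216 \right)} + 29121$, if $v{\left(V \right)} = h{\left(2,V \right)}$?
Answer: $29115$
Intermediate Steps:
$p = -6$ ($p = \frac{1}{2} \left(-12\right) = -6$)
$h{\left(y,X \right)} = -6$
$v{\left(V \right)} = -6$
$v{\left(-216 \right)} + 29121 = -6 + 29121 = 29115$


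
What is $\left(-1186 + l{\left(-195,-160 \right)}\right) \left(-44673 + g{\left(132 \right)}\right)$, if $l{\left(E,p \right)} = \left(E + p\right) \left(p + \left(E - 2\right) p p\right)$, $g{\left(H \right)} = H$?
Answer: $-79745832879174$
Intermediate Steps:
$l{\left(E,p \right)} = \left(E + p\right) \left(p + p^{2} \left(-2 + E\right)\right)$ ($l{\left(E,p \right)} = \left(E + p\right) \left(p + \left(-2 + E\right) p p\right) = \left(E + p\right) \left(p + p \left(-2 + E\right) p\right) = \left(E + p\right) \left(p + p^{2} \left(-2 + E\right)\right)$)
$\left(-1186 + l{\left(-195,-160 \right)}\right) \left(-44673 + g{\left(132 \right)}\right) = \left(-1186 - 160 \left(-195 - 160 - 2 \left(-160\right)^{2} - 195 \left(-160\right)^{2} - 160 \left(-195\right)^{2} - \left(-390\right) \left(-160\right)\right)\right) \left(-44673 + 132\right) = \left(-1186 - 160 \left(-195 - 160 - 51200 - 4992000 - 6084000 - 62400\right)\right) \left(-44541\right) = \left(-1186 - -1790392800\right) \left(-44541\right) = \left(-1186 + 1790392800\right) \left(-44541\right) = 1790391614 \left(-44541\right) = -79745832879174$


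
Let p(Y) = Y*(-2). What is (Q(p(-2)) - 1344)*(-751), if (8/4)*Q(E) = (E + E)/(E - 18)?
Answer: 7066910/7 ≈ 1.0096e+6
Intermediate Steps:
p(Y) = -2*Y
Q(E) = E/(-18 + E) (Q(E) = ((E + E)/(E - 18))/2 = ((2*E)/(-18 + E))/2 = (2*E/(-18 + E))/2 = E/(-18 + E))
(Q(p(-2)) - 1344)*(-751) = ((-2*(-2))/(-18 - 2*(-2)) - 1344)*(-751) = (4/(-18 + 4) - 1344)*(-751) = (4/(-14) - 1344)*(-751) = (4*(-1/14) - 1344)*(-751) = (-2/7 - 1344)*(-751) = -9410/7*(-751) = 7066910/7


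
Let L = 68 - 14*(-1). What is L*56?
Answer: 4592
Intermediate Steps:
L = 82 (L = 68 - 1*(-14) = 68 + 14 = 82)
L*56 = 82*56 = 4592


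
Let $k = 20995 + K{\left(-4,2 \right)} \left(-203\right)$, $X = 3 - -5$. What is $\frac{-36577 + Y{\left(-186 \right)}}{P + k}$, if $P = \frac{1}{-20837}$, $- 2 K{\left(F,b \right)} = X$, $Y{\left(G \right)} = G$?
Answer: $- \frac{766030631}{454392458} \approx -1.6858$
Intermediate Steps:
$X = 8$ ($X = 3 + 5 = 8$)
$K{\left(F,b \right)} = -4$ ($K{\left(F,b \right)} = \left(- \frac{1}{2}\right) 8 = -4$)
$P = - \frac{1}{20837} \approx -4.7992 \cdot 10^{-5}$
$k = 21807$ ($k = 20995 - -812 = 20995 + 812 = 21807$)
$\frac{-36577 + Y{\left(-186 \right)}}{P + k} = \frac{-36577 - 186}{- \frac{1}{20837} + 21807} = - \frac{36763}{\frac{454392458}{20837}} = \left(-36763\right) \frac{20837}{454392458} = - \frac{766030631}{454392458}$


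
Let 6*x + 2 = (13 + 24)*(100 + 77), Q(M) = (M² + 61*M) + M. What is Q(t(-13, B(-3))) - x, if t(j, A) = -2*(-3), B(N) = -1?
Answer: -4099/6 ≈ -683.17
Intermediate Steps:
t(j, A) = 6
Q(M) = M² + 62*M
x = 6547/6 (x = -⅓ + ((13 + 24)*(100 + 77))/6 = -⅓ + (37*177)/6 = -⅓ + (⅙)*6549 = -⅓ + 2183/2 = 6547/6 ≈ 1091.2)
Q(t(-13, B(-3))) - x = 6*(62 + 6) - 1*6547/6 = 6*68 - 6547/6 = 408 - 6547/6 = -4099/6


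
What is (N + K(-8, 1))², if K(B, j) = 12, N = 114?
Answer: 15876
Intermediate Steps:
(N + K(-8, 1))² = (114 + 12)² = 126² = 15876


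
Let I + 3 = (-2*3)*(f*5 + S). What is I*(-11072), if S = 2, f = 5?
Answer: 1826880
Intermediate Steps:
I = -165 (I = -3 + (-2*3)*(5*5 + 2) = -3 - 6*(25 + 2) = -3 - 6*27 = -3 - 162 = -165)
I*(-11072) = -165*(-11072) = 1826880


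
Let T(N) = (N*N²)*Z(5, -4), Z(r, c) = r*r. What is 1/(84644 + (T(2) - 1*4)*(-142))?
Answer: 1/56812 ≈ 1.7602e-5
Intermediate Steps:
Z(r, c) = r²
T(N) = 25*N³ (T(N) = (N*N²)*5² = N³*25 = 25*N³)
1/(84644 + (T(2) - 1*4)*(-142)) = 1/(84644 + (25*2³ - 1*4)*(-142)) = 1/(84644 + (25*8 - 4)*(-142)) = 1/(84644 + (200 - 4)*(-142)) = 1/(84644 + 196*(-142)) = 1/(84644 - 27832) = 1/56812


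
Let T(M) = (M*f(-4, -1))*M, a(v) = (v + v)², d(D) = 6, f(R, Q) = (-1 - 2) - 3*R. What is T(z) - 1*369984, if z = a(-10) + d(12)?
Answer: 1113540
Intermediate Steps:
f(R, Q) = -3 - 3*R
a(v) = 4*v² (a(v) = (2*v)² = 4*v²)
z = 406 (z = 4*(-10)² + 6 = 4*100 + 6 = 400 + 6 = 406)
T(M) = 9*M² (T(M) = (M*(-3 - 3*(-4)))*M = (M*(-3 + 12))*M = (M*9)*M = (9*M)*M = 9*M²)
T(z) - 1*369984 = 9*406² - 1*369984 = 9*164836 - 369984 = 1483524 - 369984 = 1113540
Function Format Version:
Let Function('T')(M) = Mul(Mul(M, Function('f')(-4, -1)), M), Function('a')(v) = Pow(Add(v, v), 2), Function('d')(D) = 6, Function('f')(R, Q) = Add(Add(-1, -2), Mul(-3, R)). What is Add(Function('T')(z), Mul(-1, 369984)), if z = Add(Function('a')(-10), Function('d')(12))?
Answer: 1113540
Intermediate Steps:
Function('f')(R, Q) = Add(-3, Mul(-3, R))
Function('a')(v) = Mul(4, Pow(v, 2)) (Function('a')(v) = Pow(Mul(2, v), 2) = Mul(4, Pow(v, 2)))
z = 406 (z = Add(Mul(4, Pow(-10, 2)), 6) = Add(Mul(4, 100), 6) = Add(400, 6) = 406)
Function('T')(M) = Mul(9, Pow(M, 2)) (Function('T')(M) = Mul(Mul(M, Add(-3, Mul(-3, -4))), M) = Mul(Mul(M, Add(-3, 12)), M) = Mul(Mul(M, 9), M) = Mul(Mul(9, M), M) = Mul(9, Pow(M, 2)))
Add(Function('T')(z), Mul(-1, 369984)) = Add(Mul(9, Pow(406, 2)), Mul(-1, 369984)) = Add(Mul(9, 164836), -369984) = Add(1483524, -369984) = 1113540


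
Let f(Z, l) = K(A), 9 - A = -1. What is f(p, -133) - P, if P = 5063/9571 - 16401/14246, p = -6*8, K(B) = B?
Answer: 85195949/8020498 ≈ 10.622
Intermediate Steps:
A = 10 (A = 9 - 1*(-1) = 9 + 1 = 10)
p = -48
f(Z, l) = 10
P = -4990969/8020498 (P = 5063*(1/9571) - 16401*1/14246 = 5063/9571 - 16401/14246 = -4990969/8020498 ≈ -0.62228)
f(p, -133) - P = 10 - 1*(-4990969/8020498) = 10 + 4990969/8020498 = 85195949/8020498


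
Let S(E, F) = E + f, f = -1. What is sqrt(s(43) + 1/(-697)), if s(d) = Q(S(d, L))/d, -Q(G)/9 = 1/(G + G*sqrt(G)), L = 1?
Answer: sqrt(-1129966642 - 252595588*sqrt(42))/(419594*sqrt(1 + sqrt(42))) ≈ 0.045835*I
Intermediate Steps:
S(E, F) = -1 + E (S(E, F) = E - 1 = -1 + E)
Q(G) = -9/(G + G**(3/2)) (Q(G) = -9/(G + G*sqrt(G)) = -9/(G + G**(3/2)))
s(d) = -9/(d*(-1 + d + (-1 + d)**(3/2))) (s(d) = (-9/((-1 + d) + (-1 + d)**(3/2)))/d = (-9/(-1 + d + (-1 + d)**(3/2)))/d = -9/(d*(-1 + d + (-1 + d)**(3/2))))
sqrt(s(43) + 1/(-697)) = sqrt(-9/(43*(-1 + 43 + (-1 + 43)**(3/2))) + 1/(-697)) = sqrt(-9*1/43/(-1 + 43 + 42**(3/2)) - 1/697) = sqrt(-9*1/43/(-1 + 43 + 42*sqrt(42)) - 1/697) = sqrt(-9*1/43/(42 + 42*sqrt(42)) - 1/697) = sqrt(-9/(43*(42 + 42*sqrt(42))) - 1/697) = sqrt(-1/697 - 9/(43*(42 + 42*sqrt(42))))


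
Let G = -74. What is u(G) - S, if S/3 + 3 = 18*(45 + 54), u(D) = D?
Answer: -5411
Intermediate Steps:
S = 5337 (S = -9 + 3*(18*(45 + 54)) = -9 + 3*(18*99) = -9 + 3*1782 = -9 + 5346 = 5337)
u(G) - S = -74 - 1*5337 = -74 - 5337 = -5411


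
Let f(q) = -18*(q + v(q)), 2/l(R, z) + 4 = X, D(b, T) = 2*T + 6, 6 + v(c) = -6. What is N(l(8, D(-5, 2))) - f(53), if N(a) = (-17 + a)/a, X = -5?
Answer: 1631/2 ≈ 815.50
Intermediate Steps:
v(c) = -12 (v(c) = -6 - 6 = -12)
D(b, T) = 6 + 2*T
l(R, z) = -2/9 (l(R, z) = 2/(-4 - 5) = 2/(-9) = 2*(-⅑) = -2/9)
N(a) = (-17 + a)/a
f(q) = 216 - 18*q (f(q) = -18*(q - 12) = -18*(-12 + q) = 216 - 18*q)
N(l(8, D(-5, 2))) - f(53) = (-17 - 2/9)/(-2/9) - (216 - 18*53) = -9/2*(-155/9) - (216 - 954) = 155/2 - 1*(-738) = 155/2 + 738 = 1631/2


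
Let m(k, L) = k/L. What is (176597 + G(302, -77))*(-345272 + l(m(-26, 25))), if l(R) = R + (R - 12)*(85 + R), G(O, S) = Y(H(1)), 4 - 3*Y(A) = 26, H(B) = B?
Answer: -114684352857556/1875 ≈ -6.1165e+10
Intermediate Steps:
Y(A) = -22/3 (Y(A) = 4/3 - 1/3*26 = 4/3 - 26/3 = -22/3)
G(O, S) = -22/3
l(R) = R + (-12 + R)*(85 + R)
(176597 + G(302, -77))*(-345272 + l(m(-26, 25))) = (176597 - 22/3)*(-345272 + (-1020 + (-26/25)**2 + 74*(-26/25))) = 529769*(-345272 + (-1020 + (-26*1/25)**2 + 74*(-26*1/25)))/3 = 529769*(-345272 + (-1020 + (-26/25)**2 + 74*(-26/25)))/3 = 529769*(-345272 + (-1020 + 676/625 - 1924/25))/3 = 529769*(-345272 - 684924/625)/3 = (529769/3)*(-216479924/625) = -114684352857556/1875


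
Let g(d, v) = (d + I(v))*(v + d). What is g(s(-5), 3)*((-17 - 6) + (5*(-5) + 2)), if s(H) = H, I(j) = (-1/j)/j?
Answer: -4232/9 ≈ -470.22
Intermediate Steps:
I(j) = -1/j²
g(d, v) = (d + v)*(d - 1/v²) (g(d, v) = (d - 1/v²)*(v + d) = (d - 1/v²)*(d + v) = (d + v)*(d - 1/v²))
g(s(-5), 3)*((-17 - 6) + (5*(-5) + 2)) = ((-1*(-5) - 1*3 - 5*3²*(-5 + 3))/3²)*((-17 - 6) + (5*(-5) + 2)) = ((5 - 3 - 5*9*(-2))/9)*(-23 + (-25 + 2)) = ((5 - 3 + 90)/9)*(-23 - 23) = ((⅑)*92)*(-46) = (92/9)*(-46) = -4232/9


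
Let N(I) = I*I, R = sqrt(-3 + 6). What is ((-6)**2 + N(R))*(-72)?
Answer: -2808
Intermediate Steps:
R = sqrt(3) ≈ 1.7320
N(I) = I**2
((-6)**2 + N(R))*(-72) = ((-6)**2 + (sqrt(3))**2)*(-72) = (36 + 3)*(-72) = 39*(-72) = -2808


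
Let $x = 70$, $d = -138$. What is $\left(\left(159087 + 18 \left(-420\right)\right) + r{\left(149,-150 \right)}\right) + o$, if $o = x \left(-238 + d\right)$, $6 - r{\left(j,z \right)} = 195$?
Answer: $125018$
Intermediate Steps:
$r{\left(j,z \right)} = -189$ ($r{\left(j,z \right)} = 6 - 195 = -189$)
$o = -26320$ ($o = 70 \left(-238 - 138\right) = 70 \left(-376\right) = -26320$)
$\left(\left(159087 + 18 \left(-420\right)\right) + r{\left(149,-150 \right)}\right) + o = \left(\left(159087 + 18 \left(-420\right)\right) - 189\right) - 26320 = \left(\left(159087 - 7560\right) - 189\right) - 26320 = \left(151527 - 189\right) - 26320 = 151338 - 26320 = 125018$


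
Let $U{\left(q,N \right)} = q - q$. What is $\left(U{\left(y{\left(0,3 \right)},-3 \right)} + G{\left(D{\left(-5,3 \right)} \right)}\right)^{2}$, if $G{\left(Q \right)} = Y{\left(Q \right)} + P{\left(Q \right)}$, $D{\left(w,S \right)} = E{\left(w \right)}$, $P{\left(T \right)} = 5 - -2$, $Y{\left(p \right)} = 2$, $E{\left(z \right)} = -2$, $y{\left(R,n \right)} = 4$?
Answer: $81$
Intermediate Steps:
$P{\left(T \right)} = 7$ ($P{\left(T \right)} = 5 + 2 = 7$)
$D{\left(w,S \right)} = -2$
$U{\left(q,N \right)} = 0$
$G{\left(Q \right)} = 9$ ($G{\left(Q \right)} = 2 + 7 = 9$)
$\left(U{\left(y{\left(0,3 \right)},-3 \right)} + G{\left(D{\left(-5,3 \right)} \right)}\right)^{2} = \left(0 + 9\right)^{2} = 9^{2} = 81$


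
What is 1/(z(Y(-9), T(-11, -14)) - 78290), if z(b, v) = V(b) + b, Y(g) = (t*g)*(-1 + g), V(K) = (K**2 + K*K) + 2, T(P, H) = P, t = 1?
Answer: -1/61998 ≈ -1.6130e-5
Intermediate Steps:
V(K) = 2 + 2*K**2 (V(K) = (K**2 + K**2) + 2 = 2*K**2 + 2 = 2 + 2*K**2)
Y(g) = g*(-1 + g) (Y(g) = (1*g)*(-1 + g) = g*(-1 + g))
z(b, v) = 2 + b + 2*b**2 (z(b, v) = (2 + 2*b**2) + b = 2 + b + 2*b**2)
1/(z(Y(-9), T(-11, -14)) - 78290) = 1/((2 - 9*(-1 - 9) + 2*(-9*(-1 - 9))**2) - 78290) = 1/((2 - 9*(-10) + 2*(-9*(-10))**2) - 78290) = 1/((2 + 90 + 2*90**2) - 78290) = 1/((2 + 90 + 2*8100) - 78290) = 1/((2 + 90 + 16200) - 78290) = 1/(16292 - 78290) = 1/(-61998) = -1/61998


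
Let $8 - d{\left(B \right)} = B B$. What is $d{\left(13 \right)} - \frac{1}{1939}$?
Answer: $- \frac{312180}{1939} \approx -161.0$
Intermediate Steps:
$d{\left(B \right)} = 8 - B^{2}$ ($d{\left(B \right)} = 8 - B B = 8 - B^{2}$)
$d{\left(13 \right)} - \frac{1}{1939} = \left(8 - 13^{2}\right) - \frac{1}{1939} = \left(8 - 169\right) - \frac{1}{1939} = -161 - \frac{1}{1939} = - \frac{312180}{1939}$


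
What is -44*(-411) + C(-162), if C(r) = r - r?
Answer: 18084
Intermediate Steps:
C(r) = 0
-44*(-411) + C(-162) = -44*(-411) + 0 = 18084 + 0 = 18084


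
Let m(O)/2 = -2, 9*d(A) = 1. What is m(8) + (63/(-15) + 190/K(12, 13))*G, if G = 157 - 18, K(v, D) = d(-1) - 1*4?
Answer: -258263/35 ≈ -7378.9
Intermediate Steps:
d(A) = 1/9 (d(A) = (1/9)*1 = 1/9)
m(O) = -4 (m(O) = 2*(-2) = -4)
K(v, D) = -35/9 (K(v, D) = 1/9 - 1*4 = 1/9 - 4 = -35/9)
G = 139
m(8) + (63/(-15) + 190/K(12, 13))*G = -4 + (63/(-15) + 190/(-35/9))*139 = -4 + (63*(-1/15) + 190*(-9/35))*139 = -4 + (-21/5 - 342/7)*139 = -4 - 1857/35*139 = -4 - 258123/35 = -258263/35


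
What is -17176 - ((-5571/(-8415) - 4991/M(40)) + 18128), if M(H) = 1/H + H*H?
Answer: -301782474637/8548705 ≈ -35302.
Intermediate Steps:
M(H) = 1/H + H**2
-17176 - ((-5571/(-8415) - 4991/M(40)) + 18128) = -17176 - ((-5571/(-8415) - 4991*40/(1 + 40**3)) + 18128) = -17176 - ((-5571*(-1/8415) - 4991*40/(1 + 64000)) + 18128) = -17176 - ((619/935 - 4991/((1/40)*64001)) + 18128) = -17176 - ((619/935 - 4991/64001/40) + 18128) = -17176 - ((619/935 - 4991*40/64001) + 18128) = -17176 - ((619/935 - 28520/9143) + 18128) = -17176 - (-21006683/8548705 + 18128) = -17176 - 1*154949917557/8548705 = -17176 - 154949917557/8548705 = -301782474637/8548705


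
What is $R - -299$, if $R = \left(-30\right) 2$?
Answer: $239$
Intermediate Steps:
$R = -60$
$R - -299 = -60 - -299 = -60 + 299 = 239$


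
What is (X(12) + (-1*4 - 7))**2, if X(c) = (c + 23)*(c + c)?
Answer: 687241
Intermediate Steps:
X(c) = 2*c*(23 + c) (X(c) = (23 + c)*(2*c) = 2*c*(23 + c))
(X(12) + (-1*4 - 7))**2 = (2*12*(23 + 12) + (-1*4 - 7))**2 = (2*12*35 + (-4 - 7))**2 = (840 - 11)**2 = 829**2 = 687241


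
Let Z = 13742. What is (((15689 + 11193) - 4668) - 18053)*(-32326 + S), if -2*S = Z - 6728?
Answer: -149101113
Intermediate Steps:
S = -3507 (S = -(13742 - 6728)/2 = -½*7014 = -3507)
(((15689 + 11193) - 4668) - 18053)*(-32326 + S) = (((15689 + 11193) - 4668) - 18053)*(-32326 - 3507) = ((26882 - 4668) - 18053)*(-35833) = (22214 - 18053)*(-35833) = 4161*(-35833) = -149101113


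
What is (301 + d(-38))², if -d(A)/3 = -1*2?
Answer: 94249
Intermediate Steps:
d(A) = 6 (d(A) = -(-3)*2 = -3*(-2) = 6)
(301 + d(-38))² = (301 + 6)² = 307² = 94249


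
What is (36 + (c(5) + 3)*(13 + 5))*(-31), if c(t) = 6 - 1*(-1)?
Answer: -6696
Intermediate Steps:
c(t) = 7 (c(t) = 6 + 1 = 7)
(36 + (c(5) + 3)*(13 + 5))*(-31) = (36 + (7 + 3)*(13 + 5))*(-31) = (36 + 10*18)*(-31) = (36 + 180)*(-31) = 216*(-31) = -6696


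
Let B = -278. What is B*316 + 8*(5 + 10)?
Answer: -87728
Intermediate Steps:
B*316 + 8*(5 + 10) = -278*316 + 8*(5 + 10) = -87848 + 8*15 = -87848 + 120 = -87728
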